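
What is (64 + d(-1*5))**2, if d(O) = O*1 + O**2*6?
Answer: 43681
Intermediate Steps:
d(O) = O + 6*O**2
(64 + d(-1*5))**2 = (64 + (-1*5)*(1 + 6*(-1*5)))**2 = (64 - 5*(1 + 6*(-5)))**2 = (64 - 5*(1 - 30))**2 = (64 - 5*(-29))**2 = (64 + 145)**2 = 209**2 = 43681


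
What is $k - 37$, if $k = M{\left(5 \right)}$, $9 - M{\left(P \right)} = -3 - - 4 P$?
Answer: $-45$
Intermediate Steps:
$M{\left(P \right)} = 12 - 4 P$ ($M{\left(P \right)} = 9 - \left(-3 - - 4 P\right) = 9 - \left(-3 + 4 P\right) = 12 - 4 P$)
$k = -8$ ($k = 12 - 20 = -8$)
$k - 37 = -8 - 37 = -45$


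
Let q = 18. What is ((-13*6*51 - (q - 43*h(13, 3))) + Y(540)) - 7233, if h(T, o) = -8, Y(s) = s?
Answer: -11033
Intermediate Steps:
((-13*6*51 - (q - 43*h(13, 3))) + Y(540)) - 7233 = ((-13*6*51 - (18 - 43*(-8))) + 540) - 7233 = ((-78*51 - (18 + 344)) + 540) - 7233 = ((-3978 - 1*362) + 540) - 7233 = ((-3978 - 362) + 540) - 7233 = (-4340 + 540) - 7233 = -3800 - 7233 = -11033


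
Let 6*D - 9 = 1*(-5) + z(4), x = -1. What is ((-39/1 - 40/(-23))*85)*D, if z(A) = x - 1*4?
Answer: 72845/138 ≈ 527.86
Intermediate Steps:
z(A) = -5 (z(A) = -1 - 1*4 = -1 - 4 = -5)
D = -⅙ (D = 3/2 + (1*(-5) - 5)/6 = 3/2 + (-5 - 5)/6 = 3/2 + (⅙)*(-10) = 3/2 - 5/3 = -⅙ ≈ -0.16667)
((-39/1 - 40/(-23))*85)*D = ((-39/1 - 40/(-23))*85)*(-⅙) = ((-39*1 - 40*(-1/23))*85)*(-⅙) = ((-39 + 40/23)*85)*(-⅙) = -857/23*85*(-⅙) = -72845/23*(-⅙) = 72845/138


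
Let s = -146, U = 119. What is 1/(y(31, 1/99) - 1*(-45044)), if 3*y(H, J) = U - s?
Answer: 3/135397 ≈ 2.2157e-5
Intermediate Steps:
y(H, J) = 265/3 (y(H, J) = (119 - 1*(-146))/3 = (119 + 146)/3 = (1/3)*265 = 265/3)
1/(y(31, 1/99) - 1*(-45044)) = 1/(265/3 - 1*(-45044)) = 1/(265/3 + 45044) = 1/(135397/3) = 3/135397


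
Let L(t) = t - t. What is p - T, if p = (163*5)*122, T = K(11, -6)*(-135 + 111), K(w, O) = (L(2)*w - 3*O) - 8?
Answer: 99670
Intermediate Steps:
L(t) = 0
K(w, O) = -8 - 3*O (K(w, O) = (0*w - 3*O) - 8 = (0 - 3*O) - 8 = -3*O - 8 = -8 - 3*O)
T = -240 (T = (-8 - 3*(-6))*(-135 + 111) = (-8 + 18)*(-24) = 10*(-24) = -240)
p = 99430 (p = 815*122 = 99430)
p - T = 99430 - 1*(-240) = 99430 + 240 = 99670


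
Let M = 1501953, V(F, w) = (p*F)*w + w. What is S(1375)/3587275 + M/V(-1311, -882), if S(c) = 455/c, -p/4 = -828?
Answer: 494008691104249/1259324390809196250 ≈ 0.00039228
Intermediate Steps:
p = 3312 (p = -4*(-828) = 3312)
V(F, w) = w + 3312*F*w (V(F, w) = (3312*F)*w + w = 3312*F*w + w = w + 3312*F*w)
S(1375)/3587275 + M/V(-1311, -882) = (455/1375)/3587275 + 1501953/((-882*(1 + 3312*(-1311)))) = (455*(1/1375))*(1/3587275) + 1501953/((-882*(1 - 4342032))) = (91/275)*(1/3587275) + 1501953/((-882*(-4342031))) = 91/986500625 + 1501953/3829671342 = 91/986500625 + 1501953*(1/3829671342) = 91/986500625 + 500651/1276557114 = 494008691104249/1259324390809196250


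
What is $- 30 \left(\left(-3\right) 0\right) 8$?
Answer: $0$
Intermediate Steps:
$- 30 \left(\left(-3\right) 0\right) 8 = \left(-30\right) 0 \cdot 8 = 0 \cdot 8 = 0$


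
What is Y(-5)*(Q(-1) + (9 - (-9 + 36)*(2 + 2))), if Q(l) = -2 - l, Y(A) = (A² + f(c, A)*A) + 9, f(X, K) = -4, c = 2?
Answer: -5400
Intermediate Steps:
Y(A) = 9 + A² - 4*A (Y(A) = (A² - 4*A) + 9 = 9 + A² - 4*A)
Y(-5)*(Q(-1) + (9 - (-9 + 36)*(2 + 2))) = (9 + (-5)² - 4*(-5))*((-2 - 1*(-1)) + (9 - (-9 + 36)*(2 + 2))) = (9 + 25 + 20)*((-2 + 1) + (9 - 27*4)) = 54*(-1 + (9 - 1*108)) = 54*(-1 + (9 - 108)) = 54*(-1 - 99) = 54*(-100) = -5400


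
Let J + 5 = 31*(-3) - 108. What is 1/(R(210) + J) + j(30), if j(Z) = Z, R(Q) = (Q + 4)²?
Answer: 1367701/45590 ≈ 30.000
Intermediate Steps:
R(Q) = (4 + Q)²
J = -206 (J = -5 + (31*(-3) - 108) = -5 + (-93 - 108) = -5 - 201 = -206)
1/(R(210) + J) + j(30) = 1/((4 + 210)² - 206) + 30 = 1/(214² - 206) + 30 = 1/(45796 - 206) + 30 = 1/45590 + 30 = 1367701/45590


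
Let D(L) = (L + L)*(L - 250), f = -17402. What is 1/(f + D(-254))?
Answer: 1/238630 ≈ 4.1906e-6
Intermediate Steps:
D(L) = 2*L*(-250 + L) (D(L) = (2*L)*(-250 + L) = 2*L*(-250 + L))
1/(f + D(-254)) = 1/(-17402 + 2*(-254)*(-250 - 254)) = 1/(-17402 + 2*(-254)*(-504)) = 1/(-17402 + 256032) = 1/238630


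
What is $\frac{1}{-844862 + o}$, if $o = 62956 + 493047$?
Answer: $- \frac{1}{288859} \approx -3.4619 \cdot 10^{-6}$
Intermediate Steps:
$o = 556003$
$\frac{1}{-844862 + o} = \frac{1}{-844862 + 556003} = \frac{1}{-288859} = - \frac{1}{288859}$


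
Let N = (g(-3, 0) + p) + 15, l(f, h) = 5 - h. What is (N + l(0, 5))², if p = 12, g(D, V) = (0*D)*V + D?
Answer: 576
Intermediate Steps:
g(D, V) = D (g(D, V) = 0*V + D = 0 + D = D)
N = 24 (N = (-3 + 12) + 15 = 9 + 15 = 24)
(N + l(0, 5))² = (24 + (5 - 1*5))² = (24 + (5 - 5))² = (24 + 0)² = 24² = 576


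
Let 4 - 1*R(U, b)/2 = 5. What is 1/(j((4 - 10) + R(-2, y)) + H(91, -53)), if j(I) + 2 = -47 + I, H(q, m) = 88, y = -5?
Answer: 1/31 ≈ 0.032258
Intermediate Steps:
R(U, b) = -2 (R(U, b) = 8 - 2*5 = 8 - 10 = -2)
j(I) = -49 + I (j(I) = -2 + (-47 + I) = -49 + I)
1/(j((4 - 10) + R(-2, y)) + H(91, -53)) = 1/((-49 + ((4 - 10) - 2)) + 88) = 1/((-49 + (-6 - 2)) + 88) = 1/((-49 - 8) + 88) = 1/(-57 + 88) = 1/31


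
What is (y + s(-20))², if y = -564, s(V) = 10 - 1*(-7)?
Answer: 299209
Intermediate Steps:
s(V) = 17 (s(V) = 10 + 7 = 17)
(y + s(-20))² = (-564 + 17)² = (-547)² = 299209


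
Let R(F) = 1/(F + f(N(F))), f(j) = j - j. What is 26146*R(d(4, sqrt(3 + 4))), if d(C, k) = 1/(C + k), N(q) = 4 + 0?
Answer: 104584 + 26146*sqrt(7) ≈ 1.7376e+5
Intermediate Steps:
N(q) = 4
f(j) = 0
R(F) = 1/F (R(F) = 1/(F + 0) = 1/F)
26146*R(d(4, sqrt(3 + 4))) = 26146/(1/(4 + sqrt(3 + 4))) = 26146/(1/(4 + sqrt(7))) = 26146*(4 + sqrt(7)) = 104584 + 26146*sqrt(7)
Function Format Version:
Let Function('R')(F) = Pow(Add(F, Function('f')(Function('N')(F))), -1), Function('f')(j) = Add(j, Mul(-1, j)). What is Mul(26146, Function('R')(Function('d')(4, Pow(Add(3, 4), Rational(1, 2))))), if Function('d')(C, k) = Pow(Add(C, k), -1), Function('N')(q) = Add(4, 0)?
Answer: Add(104584, Mul(26146, Pow(7, Rational(1, 2)))) ≈ 1.7376e+5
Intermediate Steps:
Function('N')(q) = 4
Function('f')(j) = 0
Function('R')(F) = Pow(F, -1) (Function('R')(F) = Pow(Add(F, 0), -1) = Pow(F, -1))
Mul(26146, Function('R')(Function('d')(4, Pow(Add(3, 4), Rational(1, 2))))) = Mul(26146, Pow(Pow(Add(4, Pow(Add(3, 4), Rational(1, 2))), -1), -1)) = Mul(26146, Pow(Pow(Add(4, Pow(7, Rational(1, 2))), -1), -1)) = Mul(26146, Add(4, Pow(7, Rational(1, 2)))) = Add(104584, Mul(26146, Pow(7, Rational(1, 2))))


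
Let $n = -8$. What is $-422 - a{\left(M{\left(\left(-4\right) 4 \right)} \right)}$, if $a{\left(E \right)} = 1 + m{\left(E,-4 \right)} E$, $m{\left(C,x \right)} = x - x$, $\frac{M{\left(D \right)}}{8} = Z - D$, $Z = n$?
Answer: $-423$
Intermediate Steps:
$Z = -8$
$M{\left(D \right)} = -64 - 8 D$ ($M{\left(D \right)} = 8 \left(-8 - D\right) = -64 - 8 D$)
$m{\left(C,x \right)} = 0$
$a{\left(E \right)} = 1$ ($a{\left(E \right)} = 1 + 0 E = 1 + 0 = 1$)
$-422 - a{\left(M{\left(\left(-4\right) 4 \right)} \right)} = -422 - 1 = -423$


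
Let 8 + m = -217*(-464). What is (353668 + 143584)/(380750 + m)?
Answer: 248626/240715 ≈ 1.0329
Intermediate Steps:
m = 100680 (m = -8 - 217*(-464) = -8 + 100688 = 100680)
(353668 + 143584)/(380750 + m) = (353668 + 143584)/(380750 + 100680) = 497252/481430 = 497252*(1/481430) = 248626/240715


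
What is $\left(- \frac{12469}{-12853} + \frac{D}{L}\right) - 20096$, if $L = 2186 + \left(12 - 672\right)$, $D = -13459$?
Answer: $- \frac{394310433921}{19613678} \approx -20104.0$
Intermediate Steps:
$L = 1526$ ($L = 2186 + \left(12 - 672\right) = 2186 - 660 = 1526$)
$\left(- \frac{12469}{-12853} + \frac{D}{L}\right) - 20096 = \left(- \frac{12469}{-12853} - \frac{13459}{1526}\right) - 20096 = \left(\left(-12469\right) \left(- \frac{1}{12853}\right) - \frac{13459}{1526}\right) - 20096 = \left(\frac{12469}{12853} - \frac{13459}{1526}\right) - 20096 = - \frac{153960833}{19613678} - 20096 = - \frac{394310433921}{19613678}$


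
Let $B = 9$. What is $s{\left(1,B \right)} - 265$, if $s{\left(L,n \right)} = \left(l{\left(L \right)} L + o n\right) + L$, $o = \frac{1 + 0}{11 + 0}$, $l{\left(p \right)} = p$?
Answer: $- \frac{2884}{11} \approx -262.18$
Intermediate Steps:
$o = \frac{1}{11}$ ($o = 1 \cdot \frac{1}{11} = \frac{1}{11} \approx 0.090909$)
$s{\left(L,n \right)} = L + L^{2} + \frac{n}{11}$ ($s{\left(L,n \right)} = \left(L L + \frac{n}{11}\right) + L = \left(L^{2} + \frac{n}{11}\right) + L = L + L^{2} + \frac{n}{11}$)
$s{\left(1,B \right)} - 265 = \left(1 + 1^{2} + \frac{1}{11} \cdot 9\right) - 265 = \left(1 + 1 + \frac{9}{11}\right) - 265 = \frac{31}{11} - 265 = - \frac{2884}{11}$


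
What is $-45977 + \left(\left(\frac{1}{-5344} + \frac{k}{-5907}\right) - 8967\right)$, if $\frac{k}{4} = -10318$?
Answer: $- \frac{157654285081}{2869728} \approx -54937.0$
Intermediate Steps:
$k = -41272$ ($k = 4 \left(-10318\right) = -41272$)
$-45977 + \left(\left(\frac{1}{-5344} + \frac{k}{-5907}\right) - 8967\right) = -45977 + \left(\left(\frac{1}{-5344} - \frac{41272}{-5907}\right) - 8967\right) = -45977 - \frac{25712800825}{2869728} = - \frac{157654285081}{2869728}$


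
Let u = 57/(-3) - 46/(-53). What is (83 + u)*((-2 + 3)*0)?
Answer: 0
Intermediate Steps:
u = -961/53 (u = 57*(-⅓) - 46*(-1/53) = -19 + 46/53 = -961/53 ≈ -18.132)
(83 + u)*((-2 + 3)*0) = (83 - 961/53)*((-2 + 3)*0) = 3438*(1*0)/53 = (3438/53)*0 = 0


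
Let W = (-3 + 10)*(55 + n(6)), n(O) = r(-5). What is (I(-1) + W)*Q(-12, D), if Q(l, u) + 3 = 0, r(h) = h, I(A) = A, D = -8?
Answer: -1047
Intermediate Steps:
Q(l, u) = -3 (Q(l, u) = -3 + 0 = -3)
n(O) = -5
W = 350 (W = (-3 + 10)*(55 - 5) = 7*50 = 350)
(I(-1) + W)*Q(-12, D) = (-1 + 350)*(-3) = 349*(-3) = -1047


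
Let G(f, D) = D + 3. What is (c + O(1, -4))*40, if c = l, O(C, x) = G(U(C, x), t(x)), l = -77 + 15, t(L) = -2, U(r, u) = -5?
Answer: -2440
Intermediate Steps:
G(f, D) = 3 + D
l = -62
O(C, x) = 1 (O(C, x) = 3 - 2 = 1)
c = -62
(c + O(1, -4))*40 = (-62 + 1)*40 = -61*40 = -2440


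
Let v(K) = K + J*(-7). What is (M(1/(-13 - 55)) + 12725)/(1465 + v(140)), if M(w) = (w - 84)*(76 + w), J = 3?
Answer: 29321329/7324416 ≈ 4.0032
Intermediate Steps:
M(w) = (-84 + w)*(76 + w)
v(K) = -21 + K (v(K) = K + 3*(-7) = K - 21 = -21 + K)
(M(1/(-13 - 55)) + 12725)/(1465 + v(140)) = ((-6384 + (1/(-13 - 55))² - 8/(-13 - 55)) + 12725)/(1465 + (-21 + 140)) = ((-6384 + (1/(-68))² - 8/(-68)) + 12725)/(1465 + 119) = ((-6384 + (-1/68)² - 8*(-1/68)) + 12725)/1584 = ((-6384 + 1/4624 + 2/17) + 12725)*(1/1584) = (-29519071/4624 + 12725)*(1/1584) = (29321329/4624)*(1/1584) = 29321329/7324416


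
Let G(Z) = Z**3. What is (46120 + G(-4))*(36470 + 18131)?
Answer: 2514703656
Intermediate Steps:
(46120 + G(-4))*(36470 + 18131) = (46120 + (-4)**3)*(36470 + 18131) = (46120 - 64)*54601 = 46056*54601 = 2514703656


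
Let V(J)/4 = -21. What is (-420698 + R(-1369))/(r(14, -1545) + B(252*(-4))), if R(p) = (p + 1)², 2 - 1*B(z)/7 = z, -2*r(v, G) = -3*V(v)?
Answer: 725363/3472 ≈ 208.92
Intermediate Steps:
V(J) = -84 (V(J) = 4*(-21) = -84)
r(v, G) = -126 (r(v, G) = -(-3)*(-84)/2 = -½*252 = -126)
B(z) = 14 - 7*z
R(p) = (1 + p)²
(-420698 + R(-1369))/(r(14, -1545) + B(252*(-4))) = (-420698 + (1 - 1369)²)/(-126 + (14 - 1764*(-4))) = (-420698 + (-1368)²)/(-126 + (14 - 7*(-1008))) = (-420698 + 1871424)/(-126 + (14 + 7056)) = 1450726/(-126 + 7070) = 1450726/6944 = 1450726*(1/6944) = 725363/3472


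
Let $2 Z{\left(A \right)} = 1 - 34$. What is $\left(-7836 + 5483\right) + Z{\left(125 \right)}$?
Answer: $- \frac{4739}{2} \approx -2369.5$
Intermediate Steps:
$Z{\left(A \right)} = - \frac{33}{2}$ ($Z{\left(A \right)} = \frac{1 - 34}{2} = \frac{1}{2} \left(-33\right) = - \frac{33}{2}$)
$\left(-7836 + 5483\right) + Z{\left(125 \right)} = \left(-7836 + 5483\right) - \frac{33}{2} = -2353 - \frac{33}{2} = - \frac{4739}{2}$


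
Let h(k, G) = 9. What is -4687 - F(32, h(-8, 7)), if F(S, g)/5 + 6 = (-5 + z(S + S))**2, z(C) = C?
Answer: -22062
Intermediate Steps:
F(S, g) = -30 + 5*(-5 + 2*S)**2 (F(S, g) = -30 + 5*(-5 + (S + S))**2 = -30 + 5*(-5 + 2*S)**2)
-4687 - F(32, h(-8, 7)) = -4687 - (-30 + 5*(-5 + 2*32)**2) = -4687 - (-30 + 5*(-5 + 64)**2) = -4687 - (-30 + 5*59**2) = -4687 - (-30 + 5*3481) = -4687 - (-30 + 17405) = -4687 - 1*17375 = -4687 - 17375 = -22062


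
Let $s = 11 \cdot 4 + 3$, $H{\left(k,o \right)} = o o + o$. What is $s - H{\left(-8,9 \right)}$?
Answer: $-43$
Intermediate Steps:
$H{\left(k,o \right)} = o + o^{2}$ ($H{\left(k,o \right)} = o^{2} + o = o + o^{2}$)
$s = 47$ ($s = 44 + 3 = 47$)
$s - H{\left(-8,9 \right)} = 47 - 9 \left(1 + 9\right) = 47 - 9 \cdot 10 = 47 - 90 = -43$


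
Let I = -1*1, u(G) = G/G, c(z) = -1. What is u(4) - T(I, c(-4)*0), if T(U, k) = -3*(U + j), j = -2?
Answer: -8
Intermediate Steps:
u(G) = 1
I = -1
T(U, k) = 6 - 3*U (T(U, k) = -3*(U - 2) = -3*(-2 + U) = 6 - 3*U)
u(4) - T(I, c(-4)*0) = 1 - (6 - 3*(-1)) = 1 - (6 + 3) = 1 - 1*9 = 1 - 9 = -8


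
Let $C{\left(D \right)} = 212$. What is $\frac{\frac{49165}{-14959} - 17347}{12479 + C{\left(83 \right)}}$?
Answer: $- \frac{7014674}{5130937} \approx -1.3671$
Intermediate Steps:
$\frac{\frac{49165}{-14959} - 17347}{12479 + C{\left(83 \right)}} = \frac{\frac{49165}{-14959} - 17347}{12479 + 212} = \frac{49165 \left(- \frac{1}{14959}\right) - 17347}{12691} = \left(- \frac{49165}{14959} - 17347\right) \frac{1}{12691} = \left(- \frac{259542938}{14959}\right) \frac{1}{12691} = - \frac{7014674}{5130937}$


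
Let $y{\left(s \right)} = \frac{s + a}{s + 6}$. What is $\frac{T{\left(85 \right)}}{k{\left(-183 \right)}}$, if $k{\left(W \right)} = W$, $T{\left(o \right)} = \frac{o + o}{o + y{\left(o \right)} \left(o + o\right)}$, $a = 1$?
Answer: $- \frac{182}{48129} \approx -0.0037815$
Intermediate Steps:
$y{\left(s \right)} = \frac{1 + s}{6 + s}$ ($y{\left(s \right)} = \frac{s + 1}{s + 6} = \frac{1 + s}{6 + s}$)
$T{\left(o \right)} = \frac{2 o}{o + \frac{2 o \left(1 + o\right)}{6 + o}}$ ($T{\left(o \right)} = \frac{o + o}{o + \frac{1 + o}{6 + o} \left(o + o\right)} = \frac{2 o}{o + \frac{1 + o}{6 + o} 2 o} = \frac{2 o}{o + \frac{2 o \left(1 + o\right)}{6 + o}}$)
$\frac{T{\left(85 \right)}}{k{\left(-183 \right)}} = \frac{2 \frac{1}{8 + 3 \cdot 85} \left(6 + 85\right)}{-183} = 2 \frac{1}{8 + 255} \cdot 91 \left(- \frac{1}{183}\right) = 2 \cdot \frac{1}{263} \cdot 91 \left(- \frac{1}{183}\right) = \frac{182}{263} \left(- \frac{1}{183}\right) = - \frac{182}{48129}$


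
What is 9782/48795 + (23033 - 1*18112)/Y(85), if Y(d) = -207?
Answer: -79365107/3366855 ≈ -23.572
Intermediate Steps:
9782/48795 + (23033 - 1*18112)/Y(85) = 9782/48795 + (23033 - 1*18112)/(-207) = 9782*(1/48795) + (23033 - 18112)*(-1/207) = 9782/48795 + 4921*(-1/207) = 9782/48795 - 4921/207 = -79365107/3366855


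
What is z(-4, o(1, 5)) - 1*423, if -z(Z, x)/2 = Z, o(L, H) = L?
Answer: -415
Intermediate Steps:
z(Z, x) = -2*Z
z(-4, o(1, 5)) - 1*423 = -2*(-4) - 1*423 = 8 - 423 = -415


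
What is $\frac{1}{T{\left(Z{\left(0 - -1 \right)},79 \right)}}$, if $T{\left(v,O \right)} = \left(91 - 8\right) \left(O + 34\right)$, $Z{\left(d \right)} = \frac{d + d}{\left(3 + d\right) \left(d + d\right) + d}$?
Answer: $\frac{1}{9379} \approx 0.00010662$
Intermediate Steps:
$Z{\left(d \right)} = \frac{2 d}{d + 2 d \left(3 + d\right)}$ ($Z{\left(d \right)} = \frac{2 d}{\left(3 + d\right) 2 d + d} = \frac{2 d}{2 d \left(3 + d\right) + d} = \frac{2 d}{d + 2 d \left(3 + d\right)}$)
$T{\left(v,O \right)} = 2822 + 83 O$ ($T{\left(v,O \right)} = 83 \left(34 + O\right) = 2822 + 83 O$)
$\frac{1}{T{\left(Z{\left(0 - -1 \right)},79 \right)}} = \frac{1}{2822 + 83 \cdot 79} = \frac{1}{2822 + 6557} = \frac{1}{9379}$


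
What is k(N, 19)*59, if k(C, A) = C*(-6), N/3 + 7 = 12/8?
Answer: 5841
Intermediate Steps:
N = -33/2 (N = -21 + 3*(12/8) = -21 + 3*(12*(⅛)) = -21 + 3*(3/2) = -21 + 9/2 = -33/2 ≈ -16.500)
k(C, A) = -6*C
k(N, 19)*59 = -6*(-33/2)*59 = 99*59 = 5841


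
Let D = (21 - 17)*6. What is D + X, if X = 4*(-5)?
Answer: 4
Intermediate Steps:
X = -20
D = 24 (D = 4*6 = 24)
D + X = 24 - 20 = 4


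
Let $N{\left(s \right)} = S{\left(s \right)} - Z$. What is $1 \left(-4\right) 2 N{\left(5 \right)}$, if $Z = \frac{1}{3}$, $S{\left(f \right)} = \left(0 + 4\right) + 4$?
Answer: $- \frac{184}{3} \approx -61.333$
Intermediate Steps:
$S{\left(f \right)} = 8$ ($S{\left(f \right)} = 4 + 4 = 8$)
$Z = \frac{1}{3} \approx 0.33333$
$N{\left(s \right)} = \frac{23}{3}$ ($N{\left(s \right)} = 8 - \frac{1}{3} = \frac{23}{3}$)
$1 \left(-4\right) 2 N{\left(5 \right)} = 1 \left(-4\right) 2 \cdot \frac{23}{3} = \left(-4\right) 2 \cdot \frac{23}{3} = \left(-8\right) \frac{23}{3} = - \frac{184}{3}$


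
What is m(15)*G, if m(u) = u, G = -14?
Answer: -210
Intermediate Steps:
m(15)*G = 15*(-14) = -210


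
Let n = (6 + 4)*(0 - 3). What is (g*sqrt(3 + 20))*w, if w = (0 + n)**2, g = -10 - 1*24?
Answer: -30600*sqrt(23) ≈ -1.4675e+5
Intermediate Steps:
n = -30 (n = 10*(-3) = -30)
g = -34 (g = -10 - 24 = -34)
w = 900 (w = (0 - 30)**2 = (-30)**2 = 900)
(g*sqrt(3 + 20))*w = -34*sqrt(3 + 20)*900 = -34*sqrt(23)*900 = -30600*sqrt(23)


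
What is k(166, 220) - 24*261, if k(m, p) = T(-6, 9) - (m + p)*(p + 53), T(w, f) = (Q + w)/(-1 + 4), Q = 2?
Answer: -334930/3 ≈ -1.1164e+5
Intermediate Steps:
T(w, f) = ⅔ + w/3 (T(w, f) = (2 + w)/(-1 + 4) = (2 + w)/3 = (2 + w)*(⅓) = ⅔ + w/3)
k(m, p) = -4/3 - (53 + p)*(m + p) (k(m, p) = (⅔ + (⅓)*(-6)) - (m + p)*(p + 53) = (⅔ - 2) - (m + p)*(53 + p) = -4/3 - (53 + p)*(m + p))
k(166, 220) - 24*261 = (-4/3 - 1*220² - 53*166 - 53*220 - 1*166*220) - 24*261 = (-4/3 - 1*48400 - 8798 - 11660 - 36520) - 1*6264 = (-4/3 - 48400 - 8798 - 11660 - 36520) - 6264 = -316138/3 - 6264 = -334930/3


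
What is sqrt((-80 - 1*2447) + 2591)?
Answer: 8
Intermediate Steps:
sqrt((-80 - 1*2447) + 2591) = sqrt((-80 - 2447) + 2591) = sqrt(-2527 + 2591) = sqrt(64) = 8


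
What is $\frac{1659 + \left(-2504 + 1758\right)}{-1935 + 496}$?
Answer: $- \frac{913}{1439} \approx -0.63447$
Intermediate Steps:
$\frac{1659 + \left(-2504 + 1758\right)}{-1935 + 496} = \frac{1659 - 746}{-1439} = 913 \left(- \frac{1}{1439}\right) = - \frac{913}{1439}$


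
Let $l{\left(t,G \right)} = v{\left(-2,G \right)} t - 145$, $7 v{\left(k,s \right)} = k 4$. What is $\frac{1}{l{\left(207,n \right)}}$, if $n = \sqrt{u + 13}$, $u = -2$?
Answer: $- \frac{7}{2671} \approx -0.0026207$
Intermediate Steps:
$n = \sqrt{11}$ ($n = \sqrt{-2 + 13} = \sqrt{11} \approx 3.3166$)
$v{\left(k,s \right)} = \frac{4 k}{7}$ ($v{\left(k,s \right)} = \frac{k 4}{7} = \frac{4 k}{7}$)
$l{\left(t,G \right)} = -145 - \frac{8 t}{7}$ ($l{\left(t,G \right)} = \frac{4}{7} \left(-2\right) t - 145 = - \frac{8 t}{7} - 145 = -145 - \frac{8 t}{7}$)
$\frac{1}{l{\left(207,n \right)}} = \frac{1}{-145 - \frac{1656}{7}} = \frac{1}{- \frac{2671}{7}} = - \frac{7}{2671}$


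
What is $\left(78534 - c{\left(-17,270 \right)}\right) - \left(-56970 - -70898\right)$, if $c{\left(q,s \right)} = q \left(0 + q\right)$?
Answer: $64317$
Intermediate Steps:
$c{\left(q,s \right)} = q^{2}$ ($c{\left(q,s \right)} = q q = q^{2}$)
$\left(78534 - c{\left(-17,270 \right)}\right) - \left(-56970 - -70898\right) = \left(78534 - \left(-17\right)^{2}\right) - \left(-56970 - -70898\right) = \left(78534 - 289\right) - \left(-56970 + 70898\right) = \left(78534 - 289\right) - 13928 = 78245 - 13928 = 64317$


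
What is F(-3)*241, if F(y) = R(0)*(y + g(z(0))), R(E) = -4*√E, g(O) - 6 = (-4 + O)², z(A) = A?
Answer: 0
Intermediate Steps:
g(O) = 6 + (-4 + O)²
F(y) = 0 (F(y) = (-4*√0)*(y + (6 + (-4 + 0)²)) = (-4*0)*(y + (6 + (-4)²)) = 0*(y + (6 + 16)) = 0*(y + 22) = 0*(22 + y) = 0)
F(-3)*241 = 0*241 = 0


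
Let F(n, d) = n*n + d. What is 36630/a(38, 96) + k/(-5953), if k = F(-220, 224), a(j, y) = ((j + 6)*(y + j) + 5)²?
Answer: -188106354826/23032686817 ≈ -8.1669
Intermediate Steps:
F(n, d) = d + n² (F(n, d) = n² + d = d + n²)
a(j, y) = (5 + (6 + j)*(j + y))² (a(j, y) = ((6 + j)*(j + y) + 5)² = (5 + (6 + j)*(j + y))²)
k = 48624 (k = 224 + (-220)² = 224 + 48400 = 48624)
36630/a(38, 96) + k/(-5953) = 36630/((5 + 38² + 6*38 + 6*96 + 38*96)²) + 48624/(-5953) = 36630/((5 + 1444 + 228 + 576 + 3648)²) + 48624*(-1/5953) = 36630/(5901²) - 48624/5953 = 36630/34821801 - 48624/5953 = 36630*(1/34821801) - 48624/5953 = 4070/3869089 - 48624/5953 = -188106354826/23032686817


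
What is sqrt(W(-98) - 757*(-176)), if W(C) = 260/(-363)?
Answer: 2*sqrt(36272217)/33 ≈ 365.01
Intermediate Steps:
W(C) = -260/363 (W(C) = 260*(-1/363) = -260/363)
sqrt(W(-98) - 757*(-176)) = sqrt(-260/363 - 757*(-176)) = sqrt(-260/363 + 133232) = sqrt(48362956/363) = 2*sqrt(36272217)/33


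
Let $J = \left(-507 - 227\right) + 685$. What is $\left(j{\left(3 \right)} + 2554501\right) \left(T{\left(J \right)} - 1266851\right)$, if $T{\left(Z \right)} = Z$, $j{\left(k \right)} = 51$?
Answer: $-3236361928800$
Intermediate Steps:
$J = -49$ ($J = -734 + 685 = -49$)
$\left(j{\left(3 \right)} + 2554501\right) \left(T{\left(J \right)} - 1266851\right) = \left(51 + 2554501\right) \left(-49 - 1266851\right) = 2554552 \left(-1266900\right) = -3236361928800$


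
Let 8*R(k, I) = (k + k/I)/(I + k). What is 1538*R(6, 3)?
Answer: 1538/9 ≈ 170.89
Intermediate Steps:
R(k, I) = (k + k/I)/(8*(I + k)) (R(k, I) = ((k + k/I)/(I + k))/8 = (k + k/I)/(8*(I + k)))
1538*R(6, 3) = 1538*((⅛)*6*(1 + 3)/(3*(3 + 6))) = 1538*((⅛)*6*(⅓)*4/9) = 1538*((⅛)*6*(⅓)*(⅑)*4) = 1538*(⅑) = 1538/9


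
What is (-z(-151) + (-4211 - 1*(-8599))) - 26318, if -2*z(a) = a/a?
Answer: -43859/2 ≈ -21930.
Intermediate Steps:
z(a) = -1/2 (z(a) = -a/(2*a) = -1/2*1 = -1/2)
(-z(-151) + (-4211 - 1*(-8599))) - 26318 = (-1*(-1/2) + (-4211 - 1*(-8599))) - 26318 = (1/2 + (-4211 + 8599)) - 26318 = (1/2 + 4388) - 26318 = 8777/2 - 26318 = -43859/2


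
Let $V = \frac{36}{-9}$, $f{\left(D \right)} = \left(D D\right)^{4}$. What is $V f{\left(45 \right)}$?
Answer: $-67260501562500$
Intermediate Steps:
$f{\left(D \right)} = D^{8}$ ($f{\left(D \right)} = \left(D^{2}\right)^{4} = D^{8}$)
$V = -4$ ($V = 36 \left(- \frac{1}{9}\right) = -4$)
$V f{\left(45 \right)} = - 4 \cdot 45^{8} = \left(-4\right) 16815125390625 = -67260501562500$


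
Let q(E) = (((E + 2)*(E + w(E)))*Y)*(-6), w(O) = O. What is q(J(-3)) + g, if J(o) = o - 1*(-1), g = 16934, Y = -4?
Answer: 16934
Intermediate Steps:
J(o) = 1 + o (J(o) = o + 1 = 1 + o)
q(E) = 48*E*(2 + E) (q(E) = (((E + 2)*(E + E))*(-4))*(-6) = (((2 + E)*(2*E))*(-4))*(-6) = ((2*E*(2 + E))*(-4))*(-6) = -8*E*(2 + E)*(-6) = 48*E*(2 + E))
q(J(-3)) + g = 48*(1 - 3)*(2 + (1 - 3)) + 16934 = 48*(-2)*(2 - 2) + 16934 = 48*(-2)*0 + 16934 = 0 + 16934 = 16934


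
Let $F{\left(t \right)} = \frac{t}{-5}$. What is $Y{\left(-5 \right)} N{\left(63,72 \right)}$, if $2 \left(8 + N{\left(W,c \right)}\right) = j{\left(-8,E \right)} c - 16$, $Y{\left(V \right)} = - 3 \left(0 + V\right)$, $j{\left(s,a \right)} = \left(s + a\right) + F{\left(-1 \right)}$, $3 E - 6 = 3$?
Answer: $-2832$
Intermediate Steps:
$F{\left(t \right)} = - \frac{t}{5}$ ($F{\left(t \right)} = t \left(- \frac{1}{5}\right) = - \frac{t}{5}$)
$E = 3$ ($E = 2 + \frac{1}{3} \cdot 3 = 2 + 1 = 3$)
$j{\left(s,a \right)} = \frac{1}{5} + a + s$ ($j{\left(s,a \right)} = \left(s + a\right) - - \frac{1}{5} = \left(a + s\right) + \frac{1}{5} = \frac{1}{5} + a + s$)
$Y{\left(V \right)} = - 3 V$
$N{\left(W,c \right)} = -16 - \frac{12 c}{5}$ ($N{\left(W,c \right)} = -8 + \frac{\left(\frac{1}{5} + 3 - 8\right) c - 16}{2} = -8 + \frac{- \frac{24 c}{5} - 16}{2} = -8 + \frac{-16 - \frac{24 c}{5}}{2} = -8 - \left(8 + \frac{12 c}{5}\right) = -16 - \frac{12 c}{5}$)
$Y{\left(-5 \right)} N{\left(63,72 \right)} = \left(-3\right) \left(-5\right) \left(-16 - \frac{864}{5}\right) = 15 \left(-16 - \frac{864}{5}\right) = 15 \left(- \frac{944}{5}\right) = -2832$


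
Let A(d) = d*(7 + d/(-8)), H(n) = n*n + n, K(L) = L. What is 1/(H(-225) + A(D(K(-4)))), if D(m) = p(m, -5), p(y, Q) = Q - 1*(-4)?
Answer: 8/403143 ≈ 1.9844e-5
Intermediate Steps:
p(y, Q) = 4 + Q (p(y, Q) = Q + 4 = 4 + Q)
H(n) = n + n² (H(n) = n² + n = n + n²)
D(m) = -1 (D(m) = 4 - 5 = -1)
A(d) = d*(7 - d/8) (A(d) = d*(7 + d*(-⅛)) = d*(7 - d/8))
1/(H(-225) + A(D(K(-4)))) = 1/(-225*(1 - 225) + (⅛)*(-1)*(56 - 1*(-1))) = 1/(-225*(-224) + (⅛)*(-1)*(56 + 1)) = 1/(50400 + (⅛)*(-1)*57) = 1/(50400 - 57/8) = 1/(403143/8) = 8/403143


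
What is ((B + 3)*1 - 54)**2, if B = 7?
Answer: 1936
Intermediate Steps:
((B + 3)*1 - 54)**2 = ((7 + 3)*1 - 54)**2 = (10*1 - 54)**2 = (10 - 54)**2 = (-44)**2 = 1936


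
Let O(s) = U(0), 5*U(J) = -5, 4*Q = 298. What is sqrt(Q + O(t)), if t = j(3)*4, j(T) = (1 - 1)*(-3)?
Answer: 7*sqrt(6)/2 ≈ 8.5732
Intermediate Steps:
Q = 149/2 (Q = (1/4)*298 = 149/2 ≈ 74.500)
j(T) = 0 (j(T) = 0*(-3) = 0)
U(J) = -1 (U(J) = (1/5)*(-5) = -1)
t = 0 (t = 0*4 = 0)
O(s) = -1
sqrt(Q + O(t)) = sqrt(149/2 - 1) = sqrt(147/2) = 7*sqrt(6)/2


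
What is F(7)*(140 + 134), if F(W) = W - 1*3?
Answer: 1096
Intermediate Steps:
F(W) = -3 + W (F(W) = W - 3 = -3 + W)
F(7)*(140 + 134) = (-3 + 7)*(140 + 134) = 4*274 = 1096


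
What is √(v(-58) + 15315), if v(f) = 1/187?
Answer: √535550422/187 ≈ 123.75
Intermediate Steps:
v(f) = 1/187
√(v(-58) + 15315) = √(1/187 + 15315) = √(2863906/187) = √535550422/187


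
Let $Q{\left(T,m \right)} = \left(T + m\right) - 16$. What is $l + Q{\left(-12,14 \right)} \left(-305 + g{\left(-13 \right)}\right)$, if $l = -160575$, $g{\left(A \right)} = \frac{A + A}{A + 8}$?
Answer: $- \frac{781889}{5} \approx -1.5638 \cdot 10^{5}$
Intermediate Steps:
$g{\left(A \right)} = \frac{2 A}{8 + A}$
$Q{\left(T,m \right)} = -16 + T + m$
$l + Q{\left(-12,14 \right)} \left(-305 + g{\left(-13 \right)}\right) = -160575 + \left(-16 - 12 + 14\right) \left(-305 + 2 \left(-13\right) \frac{1}{8 - 13}\right) = -160575 - 14 \left(-305 + 2 \left(-13\right) \frac{1}{-5}\right) = -160575 - 14 \left(-305 + 2 \left(-13\right) \left(- \frac{1}{5}\right)\right) = -160575 - 14 \left(-305 + \frac{26}{5}\right) = -160575 - - \frac{20986}{5} = -160575 + \frac{20986}{5} = - \frac{781889}{5}$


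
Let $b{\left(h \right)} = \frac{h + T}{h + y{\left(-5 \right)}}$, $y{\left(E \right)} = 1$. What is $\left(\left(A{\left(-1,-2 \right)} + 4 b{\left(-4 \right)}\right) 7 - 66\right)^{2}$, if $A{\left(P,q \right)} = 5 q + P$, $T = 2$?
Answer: $\frac{139129}{9} \approx 15459.0$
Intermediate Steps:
$b{\left(h \right)} = \frac{2 + h}{1 + h}$ ($b{\left(h \right)} = \frac{h + 2}{h + 1} = \frac{2 + h}{1 + h}$)
$A{\left(P,q \right)} = P + 5 q$
$\left(\left(A{\left(-1,-2 \right)} + 4 b{\left(-4 \right)}\right) 7 - 66\right)^{2} = \left(\left(\left(-1 + 5 \left(-2\right)\right) + 4 \frac{2 - 4}{1 - 4}\right) 7 - 66\right)^{2} = \left(\left(\left(-1 - 10\right) + 4 \frac{1}{-3} \left(-2\right)\right) 7 - 66\right)^{2} = \left(\left(-11 + 4 \left(\left(- \frac{1}{3}\right) \left(-2\right)\right)\right) 7 - 66\right)^{2} = \left(\left(-11 + 4 \cdot \frac{2}{3}\right) 7 - 66\right)^{2} = \left(\left(-11 + \frac{8}{3}\right) 7 - 66\right)^{2} = \left(\left(- \frac{25}{3}\right) 7 - 66\right)^{2} = \left(- \frac{175}{3} - 66\right)^{2} = \left(- \frac{373}{3}\right)^{2} = \frac{139129}{9}$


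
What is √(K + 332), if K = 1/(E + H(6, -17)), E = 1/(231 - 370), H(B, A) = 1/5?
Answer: √6054522/134 ≈ 18.363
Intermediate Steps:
H(B, A) = ⅕
E = -1/139 (E = 1/(-139) = -1/139 ≈ -0.0071942)
K = 695/134 (K = 1/(-1/139 + ⅕) = 1/(134/695) = 695/134 ≈ 5.1866)
√(K + 332) = √(695/134 + 332) = √(45183/134) = √6054522/134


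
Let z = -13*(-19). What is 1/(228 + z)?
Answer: 1/475 ≈ 0.0021053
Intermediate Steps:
z = 247
1/(228 + z) = 1/(228 + 247) = 1/475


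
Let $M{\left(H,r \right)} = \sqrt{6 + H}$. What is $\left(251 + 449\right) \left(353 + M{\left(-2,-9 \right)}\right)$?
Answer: $248500$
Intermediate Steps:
$\left(251 + 449\right) \left(353 + M{\left(-2,-9 \right)}\right) = \left(251 + 449\right) \left(353 + \sqrt{6 - 2}\right) = 700 \left(353 + \sqrt{4}\right) = 700 \left(353 + 2\right) = 700 \cdot 355 = 248500$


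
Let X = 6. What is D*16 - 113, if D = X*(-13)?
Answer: -1361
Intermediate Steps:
D = -78 (D = 6*(-13) = -78)
D*16 - 113 = -78*16 - 113 = -1248 - 113 = -1361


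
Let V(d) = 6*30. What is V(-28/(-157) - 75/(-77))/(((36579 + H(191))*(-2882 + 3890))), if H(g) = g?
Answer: 1/205912 ≈ 4.8564e-6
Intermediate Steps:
V(d) = 180
V(-28/(-157) - 75/(-77))/(((36579 + H(191))*(-2882 + 3890))) = 180/(((36579 + 191)*(-2882 + 3890))) = 180/((36770*1008)) = 180/37064160 = 180*(1/37064160) = 1/205912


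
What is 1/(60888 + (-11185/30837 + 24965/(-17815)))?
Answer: 109872231/6689706579832 ≈ 1.6424e-5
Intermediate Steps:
1/(60888 + (-11185/30837 + 24965/(-17815))) = 1/(60888 + (-11185*1/30837 + 24965*(-1/17815))) = 1/(60888 + (-11185/30837 - 4993/3563)) = 1/(60888 - 193821296/109872231) = 1/(6689706579832/109872231) = 109872231/6689706579832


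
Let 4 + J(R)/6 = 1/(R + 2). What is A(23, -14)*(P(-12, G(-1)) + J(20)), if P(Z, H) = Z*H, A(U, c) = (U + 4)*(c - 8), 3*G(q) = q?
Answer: 11718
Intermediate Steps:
G(q) = q/3
J(R) = -24 + 6/(2 + R) (J(R) = -24 + 6/(R + 2) = -24 + 6/(2 + R))
A(U, c) = (-8 + c)*(4 + U) (A(U, c) = (4 + U)*(-8 + c) = (-8 + c)*(4 + U))
P(Z, H) = H*Z
A(23, -14)*(P(-12, G(-1)) + J(20)) = (-32 - 8*23 + 4*(-14) + 23*(-14))*(((⅓)*(-1))*(-12) + 6*(-7 - 4*20)/(2 + 20)) = (-32 - 184 - 56 - 322)*(-⅓*(-12) + 6*(-7 - 80)/22) = -594*(4 + 6*(1/22)*(-87)) = -594*(4 - 261/11) = -594*(-217/11) = 11718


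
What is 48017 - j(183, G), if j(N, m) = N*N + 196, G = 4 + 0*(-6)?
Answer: 14332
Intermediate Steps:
G = 4 (G = 4 + 0 = 4)
j(N, m) = 196 + N² (j(N, m) = N² + 196 = 196 + N²)
48017 - j(183, G) = 48017 - (196 + 183²) = 48017 - (196 + 33489) = 48017 - 1*33685 = 48017 - 33685 = 14332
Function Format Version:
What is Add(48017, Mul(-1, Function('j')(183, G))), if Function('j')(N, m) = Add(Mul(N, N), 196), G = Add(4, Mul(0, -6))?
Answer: 14332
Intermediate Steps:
G = 4 (G = Add(4, 0) = 4)
Function('j')(N, m) = Add(196, Pow(N, 2)) (Function('j')(N, m) = Add(Pow(N, 2), 196) = Add(196, Pow(N, 2)))
Add(48017, Mul(-1, Function('j')(183, G))) = Add(48017, Mul(-1, Add(196, Pow(183, 2)))) = Add(48017, Mul(-1, Add(196, 33489))) = Add(48017, Mul(-1, 33685)) = Add(48017, -33685) = 14332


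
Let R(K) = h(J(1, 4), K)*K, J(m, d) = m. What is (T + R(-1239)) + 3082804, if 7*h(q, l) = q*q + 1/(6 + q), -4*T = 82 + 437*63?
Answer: 86119557/28 ≈ 3.0757e+6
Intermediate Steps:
T = -27613/4 (T = -(82 + 437*63)/4 = -(82 + 27531)/4 = -¼*27613 = -27613/4 ≈ -6903.3)
h(q, l) = q²/7 + 1/(7*(6 + q)) (h(q, l) = (q*q + 1/(6 + q))/7 = (q² + 1/(6 + q))/7 = q²/7 + 1/(7*(6 + q)))
R(K) = 8*K/49 (R(K) = ((1 + 1³ + 6*1²)/(7*(6 + 1)))*K = ((⅐)*(1 + 1 + 6*1)/7)*K = ((⅐)*(⅐)*(1 + 1 + 6))*K = ((⅐)*(⅐)*8)*K = 8*K/49)
(T + R(-1239)) + 3082804 = (-27613/4 + (8/49)*(-1239)) + 3082804 = (-27613/4 - 1416/7) + 3082804 = -198955/28 + 3082804 = 86119557/28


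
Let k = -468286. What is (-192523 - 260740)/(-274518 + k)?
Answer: 453263/742804 ≈ 0.61021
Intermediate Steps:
(-192523 - 260740)/(-274518 + k) = (-192523 - 260740)/(-274518 - 468286) = -453263/(-742804) = -453263*(-1/742804) = 453263/742804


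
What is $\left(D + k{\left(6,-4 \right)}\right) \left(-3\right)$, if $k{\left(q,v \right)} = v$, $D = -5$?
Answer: $27$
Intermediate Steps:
$\left(D + k{\left(6,-4 \right)}\right) \left(-3\right) = \left(-5 - 4\right) \left(-3\right) = \left(-9\right) \left(-3\right) = 27$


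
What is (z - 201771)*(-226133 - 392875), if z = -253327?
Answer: 281709302784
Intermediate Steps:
(z - 201771)*(-226133 - 392875) = (-253327 - 201771)*(-226133 - 392875) = -455098*(-619008) = 281709302784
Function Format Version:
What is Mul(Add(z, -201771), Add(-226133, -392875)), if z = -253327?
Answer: 281709302784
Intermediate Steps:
Mul(Add(z, -201771), Add(-226133, -392875)) = Mul(Add(-253327, -201771), Add(-226133, -392875)) = Mul(-455098, -619008) = 281709302784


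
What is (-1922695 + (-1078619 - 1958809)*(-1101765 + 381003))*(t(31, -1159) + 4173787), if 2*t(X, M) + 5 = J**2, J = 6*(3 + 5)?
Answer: 18280049288516154993/2 ≈ 9.1400e+18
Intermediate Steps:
J = 48 (J = 6*8 = 48)
t(X, M) = 2299/2 (t(X, M) = -5/2 + (1/2)*48**2 = -5/2 + (1/2)*2304 = -5/2 + 1152 = 2299/2)
(-1922695 + (-1078619 - 1958809)*(-1101765 + 381003))*(t(31, -1159) + 4173787) = (-1922695 + (-1078619 - 1958809)*(-1101765 + 381003))*(2299/2 + 4173787) = (-1922695 - 3037428*(-720762))*(8349873/2) = (-1922695 + 2189262680136)*(8349873/2) = 2189260757441*(8349873/2) = 18280049288516154993/2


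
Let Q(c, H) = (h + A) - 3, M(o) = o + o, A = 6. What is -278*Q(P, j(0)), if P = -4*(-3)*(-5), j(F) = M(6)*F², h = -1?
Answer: -556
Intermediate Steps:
M(o) = 2*o
j(F) = 12*F² (j(F) = (2*6)*F² = 12*F²)
P = -60 (P = 12*(-5) = -60)
Q(c, H) = 2 (Q(c, H) = (-1 + 6) - 3 = 5 - 3 = 2)
-278*Q(P, j(0)) = -278*2 = -556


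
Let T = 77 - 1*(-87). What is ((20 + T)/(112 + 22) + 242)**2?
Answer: 265885636/4489 ≈ 59231.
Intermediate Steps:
T = 164 (T = 77 + 87 = 164)
((20 + T)/(112 + 22) + 242)**2 = ((20 + 164)/(112 + 22) + 242)**2 = (184/134 + 242)**2 = (184*(1/134) + 242)**2 = (92/67 + 242)**2 = (16306/67)**2 = 265885636/4489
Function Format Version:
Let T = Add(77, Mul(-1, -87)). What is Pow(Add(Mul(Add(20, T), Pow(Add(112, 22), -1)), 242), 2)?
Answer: Rational(265885636, 4489) ≈ 59231.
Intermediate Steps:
T = 164 (T = Add(77, 87) = 164)
Pow(Add(Mul(Add(20, T), Pow(Add(112, 22), -1)), 242), 2) = Pow(Add(Mul(Add(20, 164), Pow(Add(112, 22), -1)), 242), 2) = Pow(Add(Mul(184, Pow(134, -1)), 242), 2) = Pow(Add(Mul(184, Rational(1, 134)), 242), 2) = Pow(Add(Rational(92, 67), 242), 2) = Pow(Rational(16306, 67), 2) = Rational(265885636, 4489)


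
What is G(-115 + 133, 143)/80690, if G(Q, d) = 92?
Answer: 46/40345 ≈ 0.0011402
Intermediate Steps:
G(-115 + 133, 143)/80690 = 92/80690 = 92*(1/80690) = 46/40345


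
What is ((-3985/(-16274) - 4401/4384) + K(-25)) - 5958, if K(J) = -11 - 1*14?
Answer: -213456289481/35672608 ≈ -5983.8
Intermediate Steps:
K(J) = -25 (K(J) = -11 - 14 = -25)
((-3985/(-16274) - 4401/4384) + K(-25)) - 5958 = ((-3985/(-16274) - 4401/4384) - 25) - 5958 = ((-3985*(-1/16274) - 4401*1/4384) - 25) - 5958 = ((3985/16274 - 4401/4384) - 25) - 5958 = (-27075817/35672608 - 25) - 5958 = -918891017/35672608 - 5958 = -213456289481/35672608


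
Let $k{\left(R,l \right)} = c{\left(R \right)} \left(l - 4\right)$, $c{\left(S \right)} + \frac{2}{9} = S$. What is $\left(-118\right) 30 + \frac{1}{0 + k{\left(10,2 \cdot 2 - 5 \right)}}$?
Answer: $- \frac{1557609}{440} \approx -3540.0$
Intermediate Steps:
$c{\left(S \right)} = - \frac{2}{9} + S$
$k{\left(R,l \right)} = \left(-4 + l\right) \left(- \frac{2}{9} + R\right)$ ($k{\left(R,l \right)} = \left(- \frac{2}{9} + R\right) \left(l - 4\right) = \left(- \frac{2}{9} + R\right) \left(-4 + l\right) = \left(-4 + l\right) \left(- \frac{2}{9} + R\right)$)
$\left(-118\right) 30 + \frac{1}{0 + k{\left(10,2 \cdot 2 - 5 \right)}} = \left(-118\right) 30 + \frac{1}{0 + \frac{\left(-4 + \left(2 \cdot 2 - 5\right)\right) \left(-2 + 9 \cdot 10\right)}{9}} = -3540 + \frac{1}{0 + \frac{\left(-4 + \left(4 - 5\right)\right) \left(-2 + 90\right)}{9}} = -3540 + \frac{1}{0 + \frac{1}{9} \left(-4 - 1\right) 88} = -3540 + \frac{1}{0 + \frac{1}{9} \left(-5\right) 88} = -3540 + \frac{1}{0 - \frac{440}{9}} = -3540 + \frac{1}{- \frac{440}{9}} = -3540 - \frac{9}{440} = - \frac{1557609}{440}$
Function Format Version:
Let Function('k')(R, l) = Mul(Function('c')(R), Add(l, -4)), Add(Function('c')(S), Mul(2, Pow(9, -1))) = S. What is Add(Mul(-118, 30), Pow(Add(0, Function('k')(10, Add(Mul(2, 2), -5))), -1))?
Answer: Rational(-1557609, 440) ≈ -3540.0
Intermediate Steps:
Function('c')(S) = Add(Rational(-2, 9), S)
Function('k')(R, l) = Mul(Add(-4, l), Add(Rational(-2, 9), R)) (Function('k')(R, l) = Mul(Add(Rational(-2, 9), R), Add(l, -4)) = Mul(Add(Rational(-2, 9), R), Add(-4, l)) = Mul(Add(-4, l), Add(Rational(-2, 9), R)))
Add(Mul(-118, 30), Pow(Add(0, Function('k')(10, Add(Mul(2, 2), -5))), -1)) = Add(Mul(-118, 30), Pow(Add(0, Mul(Rational(1, 9), Add(-4, Add(Mul(2, 2), -5)), Add(-2, Mul(9, 10)))), -1)) = Add(-3540, Pow(Add(0, Mul(Rational(1, 9), Add(-4, Add(4, -5)), Add(-2, 90))), -1)) = Add(-3540, Pow(Add(0, Mul(Rational(1, 9), Add(-4, -1), 88)), -1)) = Add(-3540, Pow(Add(0, Mul(Rational(1, 9), -5, 88)), -1)) = Add(-3540, Pow(Add(0, Rational(-440, 9)), -1)) = Add(-3540, Pow(Rational(-440, 9), -1)) = Add(-3540, Rational(-9, 440)) = Rational(-1557609, 440)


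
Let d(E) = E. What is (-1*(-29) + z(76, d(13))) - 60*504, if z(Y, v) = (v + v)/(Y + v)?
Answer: -2688753/89 ≈ -30211.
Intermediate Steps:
z(Y, v) = 2*v/(Y + v) (z(Y, v) = (2*v)/(Y + v) = 2*v/(Y + v))
(-1*(-29) + z(76, d(13))) - 60*504 = (-1*(-29) + 2*13/(76 + 13)) - 60*504 = (29 + 2*13/89) - 30240 = (29 + 2*13*(1/89)) - 30240 = (29 + 26/89) - 30240 = 2607/89 - 30240 = -2688753/89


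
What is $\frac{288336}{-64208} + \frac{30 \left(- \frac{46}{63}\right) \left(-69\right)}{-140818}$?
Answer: $- \frac{8903112893}{1977859219} \approx -4.5014$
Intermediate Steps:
$\frac{288336}{-64208} + \frac{30 \left(- \frac{46}{63}\right) \left(-69\right)}{-140818} = 288336 \left(- \frac{1}{64208}\right) + 30 \left(\left(-46\right) \frac{1}{63}\right) \left(-69\right) \left(- \frac{1}{140818}\right) = - \frac{18021}{4013} + 30 \left(- \frac{46}{63}\right) \left(-69\right) \left(- \frac{1}{140818}\right) = - \frac{18021}{4013} + \left(- \frac{460}{21}\right) \left(-69\right) \left(- \frac{1}{140818}\right) = - \frac{18021}{4013} + \frac{10580}{7} \left(- \frac{1}{140818}\right) = - \frac{18021}{4013} - \frac{5290}{492863} = - \frac{8903112893}{1977859219}$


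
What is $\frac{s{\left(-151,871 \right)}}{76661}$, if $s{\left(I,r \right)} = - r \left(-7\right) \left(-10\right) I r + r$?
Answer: $\frac{616833557}{5897} \approx 1.046 \cdot 10^{5}$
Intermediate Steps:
$s{\left(I,r \right)} = r - 70 I r^{2}$ ($s{\left(I,r \right)} = 7 r \left(-10\right) I r + r = - 70 r I r + r = - 70 I r r + r = - 70 I r^{2} + r = r - 70 I r^{2}$)
$\frac{s{\left(-151,871 \right)}}{76661} = \frac{871 \left(1 - \left(-10570\right) 871\right)}{76661} = 871 \left(1 + 9206470\right) \frac{1}{76661} = 871 \cdot 9206471 \cdot \frac{1}{76661} = 8018836241 \cdot \frac{1}{76661} = \frac{616833557}{5897}$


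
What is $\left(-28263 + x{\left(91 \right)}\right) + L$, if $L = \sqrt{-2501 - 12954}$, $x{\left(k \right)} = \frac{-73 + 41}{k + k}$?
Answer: $- \frac{2571949}{91} + i \sqrt{15455} \approx -28263.0 + 124.32 i$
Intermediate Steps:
$x{\left(k \right)} = - \frac{16}{k}$ ($x{\left(k \right)} = - \frac{32}{2 k} = - 32 \frac{1}{2 k} = - \frac{16}{k}$)
$L = i \sqrt{15455}$ ($L = \sqrt{-15455} = i \sqrt{15455} \approx 124.32 i$)
$\left(-28263 + x{\left(91 \right)}\right) + L = \left(-28263 - \frac{16}{91}\right) + i \sqrt{15455} = - \frac{2571949}{91} + i \sqrt{15455}$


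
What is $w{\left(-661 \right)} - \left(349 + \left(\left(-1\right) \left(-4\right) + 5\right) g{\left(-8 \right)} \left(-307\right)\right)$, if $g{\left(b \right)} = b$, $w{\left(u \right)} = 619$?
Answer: $-21834$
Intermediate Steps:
$w{\left(-661 \right)} - \left(349 + \left(\left(-1\right) \left(-4\right) + 5\right) g{\left(-8 \right)} \left(-307\right)\right) = 619 - \left(349 + \left(\left(-1\right) \left(-4\right) + 5\right) \left(-8\right) \left(-307\right)\right) = 619 - \left(349 + \left(4 + 5\right) \left(-8\right) \left(-307\right)\right) = 619 - \left(349 + 9 \left(-8\right) \left(-307\right)\right) = 619 - \left(349 - -22104\right) = 619 - \left(349 + 22104\right) = 619 - 22453 = -21834$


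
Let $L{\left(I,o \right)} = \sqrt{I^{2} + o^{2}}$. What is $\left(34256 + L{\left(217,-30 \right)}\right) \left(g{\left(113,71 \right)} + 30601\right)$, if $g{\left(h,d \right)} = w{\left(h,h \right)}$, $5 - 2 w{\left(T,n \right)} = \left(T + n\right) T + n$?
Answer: $609003168 + 17778 \sqrt{47989} \approx 6.129 \cdot 10^{8}$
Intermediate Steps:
$w{\left(T,n \right)} = \frac{5}{2} - \frac{n}{2} - \frac{T \left(T + n\right)}{2}$ ($w{\left(T,n \right)} = \frac{5}{2} - \frac{\left(T + n\right) T + n}{2} = \frac{5}{2} - \frac{T \left(T + n\right) + n}{2} = \frac{5}{2} - \frac{n + T \left(T + n\right)}{2} = \frac{5}{2} - \left(\frac{n}{2} + \frac{T \left(T + n\right)}{2}\right) = \frac{5}{2} - \frac{n}{2} - \frac{T \left(T + n\right)}{2}$)
$g{\left(h,d \right)} = \frac{5}{2} - h^{2} - \frac{h}{2}$ ($g{\left(h,d \right)} = \frac{5}{2} - \frac{h}{2} - \frac{h^{2}}{2} - \frac{h h}{2} = \frac{5}{2} - \frac{h}{2} - \frac{h^{2}}{2} - \frac{h^{2}}{2} = \frac{5}{2} - h^{2} - \frac{h}{2}$)
$\left(34256 + L{\left(217,-30 \right)}\right) \left(g{\left(113,71 \right)} + 30601\right) = \left(34256 + \sqrt{217^{2} + \left(-30\right)^{2}}\right) \left(\left(\frac{5}{2} - 113^{2} - \frac{113}{2}\right) + 30601\right) = \left(34256 + \sqrt{47089 + 900}\right) \left(\left(\frac{5}{2} - 12769 - \frac{113}{2}\right) + 30601\right) = \left(34256 + \sqrt{47989}\right) \left(\left(\frac{5}{2} - 12769 - \frac{113}{2}\right) + 30601\right) = \left(34256 + \sqrt{47989}\right) \left(-12823 + 30601\right) = \left(34256 + \sqrt{47989}\right) 17778 = 609003168 + 17778 \sqrt{47989}$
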